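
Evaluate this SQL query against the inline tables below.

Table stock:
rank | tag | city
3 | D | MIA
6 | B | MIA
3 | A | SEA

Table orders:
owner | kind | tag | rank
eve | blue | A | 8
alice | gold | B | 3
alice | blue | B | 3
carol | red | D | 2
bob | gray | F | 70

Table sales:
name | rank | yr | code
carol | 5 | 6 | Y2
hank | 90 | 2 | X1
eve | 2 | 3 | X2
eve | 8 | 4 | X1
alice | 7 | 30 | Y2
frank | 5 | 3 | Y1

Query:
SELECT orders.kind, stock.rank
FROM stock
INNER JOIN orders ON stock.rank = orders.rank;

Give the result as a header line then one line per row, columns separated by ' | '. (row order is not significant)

After JOIN orders (4 rows):
stock.rank | stock.tag | stock.city | orders.owner | orders.kind | orders.tag | orders.rank
3 | D | MIA | alice | gold | B | 3
3 | D | MIA | alice | blue | B | 3
3 | A | SEA | alice | gold | B | 3
3 | A | SEA | alice | blue | B | 3
After SELECT (4 rows):
orders.kind | stock.rank
gold | 3
blue | 3
gold | 3
blue | 3

== RESULT ==
orders.kind | stock.rank
gold | 3
blue | 3
gold | 3
blue | 3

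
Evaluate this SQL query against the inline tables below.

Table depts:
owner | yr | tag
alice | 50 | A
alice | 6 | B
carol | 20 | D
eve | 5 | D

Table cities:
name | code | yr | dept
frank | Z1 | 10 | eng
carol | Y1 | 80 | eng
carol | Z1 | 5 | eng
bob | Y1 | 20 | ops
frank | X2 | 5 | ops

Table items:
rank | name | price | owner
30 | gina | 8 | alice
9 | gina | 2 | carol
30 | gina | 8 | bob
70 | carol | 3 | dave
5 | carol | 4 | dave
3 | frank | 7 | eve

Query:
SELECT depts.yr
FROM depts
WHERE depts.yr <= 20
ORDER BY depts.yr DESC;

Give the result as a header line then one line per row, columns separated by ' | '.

After WHERE (3 rows):
depts.owner | depts.yr | depts.tag
alice | 6 | B
carol | 20 | D
eve | 5 | D
After SELECT (3 rows):
depts.yr
6
20
5
After ORDER BY (3 rows):
depts.yr
20
6
5

== RESULT ==
depts.yr
20
6
5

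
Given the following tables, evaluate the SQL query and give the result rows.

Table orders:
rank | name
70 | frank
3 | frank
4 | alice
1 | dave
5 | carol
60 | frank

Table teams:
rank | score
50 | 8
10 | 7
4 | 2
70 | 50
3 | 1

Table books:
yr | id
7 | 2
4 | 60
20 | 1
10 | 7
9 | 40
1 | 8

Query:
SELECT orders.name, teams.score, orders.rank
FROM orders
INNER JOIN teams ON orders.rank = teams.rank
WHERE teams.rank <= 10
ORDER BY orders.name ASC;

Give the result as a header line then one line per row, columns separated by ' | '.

After JOIN teams (3 rows):
orders.rank | orders.name | teams.rank | teams.score
70 | frank | 70 | 50
3 | frank | 3 | 1
4 | alice | 4 | 2
After WHERE (2 rows):
orders.rank | orders.name | teams.rank | teams.score
3 | frank | 3 | 1
4 | alice | 4 | 2
After SELECT (2 rows):
orders.name | teams.score | orders.rank
frank | 1 | 3
alice | 2 | 4
After ORDER BY (2 rows):
orders.name | teams.score | orders.rank
alice | 2 | 4
frank | 1 | 3

== RESULT ==
orders.name | teams.score | orders.rank
alice | 2 | 4
frank | 1 | 3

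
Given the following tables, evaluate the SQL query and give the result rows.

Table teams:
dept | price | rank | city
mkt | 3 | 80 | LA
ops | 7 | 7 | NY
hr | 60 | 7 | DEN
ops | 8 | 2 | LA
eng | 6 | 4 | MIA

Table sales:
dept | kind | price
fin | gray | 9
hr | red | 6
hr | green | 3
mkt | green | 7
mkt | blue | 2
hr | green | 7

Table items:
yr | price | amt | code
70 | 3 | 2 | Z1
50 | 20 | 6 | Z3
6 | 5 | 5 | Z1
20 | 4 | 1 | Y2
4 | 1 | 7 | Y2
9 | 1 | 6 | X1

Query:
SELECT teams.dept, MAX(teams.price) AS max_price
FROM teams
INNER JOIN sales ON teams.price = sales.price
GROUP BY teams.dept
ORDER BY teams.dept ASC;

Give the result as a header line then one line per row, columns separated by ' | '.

After JOIN sales (4 rows):
teams.dept | teams.price | teams.rank | teams.city | sales.dept | sales.kind | sales.price
mkt | 3 | 80 | LA | hr | green | 3
ops | 7 | 7 | NY | mkt | green | 7
ops | 7 | 7 | NY | hr | green | 7
eng | 6 | 4 | MIA | hr | red | 6
After GROUP BY (3 rows):
teams.dept | max_price
mkt | 3
ops | 7
eng | 6
After ORDER BY (3 rows):
teams.dept | max_price
eng | 6
mkt | 3
ops | 7

== RESULT ==
teams.dept | max_price
eng | 6
mkt | 3
ops | 7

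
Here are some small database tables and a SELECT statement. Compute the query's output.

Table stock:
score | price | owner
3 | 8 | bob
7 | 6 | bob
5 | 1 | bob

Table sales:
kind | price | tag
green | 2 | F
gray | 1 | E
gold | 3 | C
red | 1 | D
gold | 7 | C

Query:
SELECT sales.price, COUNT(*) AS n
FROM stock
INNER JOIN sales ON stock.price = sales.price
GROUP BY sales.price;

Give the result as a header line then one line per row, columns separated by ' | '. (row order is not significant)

== RESULT ==
sales.price | n
1 | 2

Derivation:
After JOIN sales (2 rows):
stock.score | stock.price | stock.owner | sales.kind | sales.price | sales.tag
5 | 1 | bob | gray | 1 | E
5 | 1 | bob | red | 1 | D
After GROUP BY (1 rows):
sales.price | n
1 | 2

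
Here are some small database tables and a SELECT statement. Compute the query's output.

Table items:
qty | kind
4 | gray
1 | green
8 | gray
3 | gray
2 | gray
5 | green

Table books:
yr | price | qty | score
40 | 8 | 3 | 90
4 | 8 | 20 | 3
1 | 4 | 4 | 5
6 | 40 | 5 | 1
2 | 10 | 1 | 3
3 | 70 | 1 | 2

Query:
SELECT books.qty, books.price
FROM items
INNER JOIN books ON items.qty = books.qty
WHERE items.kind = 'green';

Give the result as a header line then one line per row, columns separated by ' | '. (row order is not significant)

== RESULT ==
books.qty | books.price
1 | 10
1 | 70
5 | 40

Derivation:
After JOIN books (5 rows):
items.qty | items.kind | books.yr | books.price | books.qty | books.score
4 | gray | 1 | 4 | 4 | 5
1 | green | 2 | 10 | 1 | 3
1 | green | 3 | 70 | 1 | 2
3 | gray | 40 | 8 | 3 | 90
5 | green | 6 | 40 | 5 | 1
After WHERE (3 rows):
items.qty | items.kind | books.yr | books.price | books.qty | books.score
1 | green | 2 | 10 | 1 | 3
1 | green | 3 | 70 | 1 | 2
5 | green | 6 | 40 | 5 | 1
After SELECT (3 rows):
books.qty | books.price
1 | 10
1 | 70
5 | 40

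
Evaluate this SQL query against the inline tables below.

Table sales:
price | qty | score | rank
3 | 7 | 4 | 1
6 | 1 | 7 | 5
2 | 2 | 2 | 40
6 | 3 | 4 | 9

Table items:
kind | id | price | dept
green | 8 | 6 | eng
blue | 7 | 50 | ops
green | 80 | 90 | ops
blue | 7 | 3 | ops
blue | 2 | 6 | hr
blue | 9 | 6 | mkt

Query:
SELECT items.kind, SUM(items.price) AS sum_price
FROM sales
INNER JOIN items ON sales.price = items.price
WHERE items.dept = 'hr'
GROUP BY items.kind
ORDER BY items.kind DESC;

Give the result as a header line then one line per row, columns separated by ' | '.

After JOIN items (7 rows):
sales.price | sales.qty | sales.score | sales.rank | items.kind | items.id | items.price | items.dept
3 | 7 | 4 | 1 | blue | 7 | 3 | ops
6 | 1 | 7 | 5 | green | 8 | 6 | eng
6 | 1 | 7 | 5 | blue | 2 | 6 | hr
6 | 1 | 7 | 5 | blue | 9 | 6 | mkt
6 | 3 | 4 | 9 | green | 8 | 6 | eng
6 | 3 | 4 | 9 | blue | 2 | 6 | hr
6 | 3 | 4 | 9 | blue | 9 | 6 | mkt
After WHERE (2 rows):
sales.price | sales.qty | sales.score | sales.rank | items.kind | items.id | items.price | items.dept
6 | 1 | 7 | 5 | blue | 2 | 6 | hr
6 | 3 | 4 | 9 | blue | 2 | 6 | hr
After GROUP BY (1 rows):
items.kind | sum_price
blue | 12
After ORDER BY (1 rows):
items.kind | sum_price
blue | 12

== RESULT ==
items.kind | sum_price
blue | 12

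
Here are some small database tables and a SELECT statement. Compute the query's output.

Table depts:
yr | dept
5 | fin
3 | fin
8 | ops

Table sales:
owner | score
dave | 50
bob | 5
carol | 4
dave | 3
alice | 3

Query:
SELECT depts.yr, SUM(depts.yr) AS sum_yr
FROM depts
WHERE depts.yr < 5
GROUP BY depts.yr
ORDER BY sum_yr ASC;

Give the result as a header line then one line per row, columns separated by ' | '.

After WHERE (1 rows):
depts.yr | depts.dept
3 | fin
After GROUP BY (1 rows):
depts.yr | sum_yr
3 | 3
After ORDER BY (1 rows):
depts.yr | sum_yr
3 | 3

== RESULT ==
depts.yr | sum_yr
3 | 3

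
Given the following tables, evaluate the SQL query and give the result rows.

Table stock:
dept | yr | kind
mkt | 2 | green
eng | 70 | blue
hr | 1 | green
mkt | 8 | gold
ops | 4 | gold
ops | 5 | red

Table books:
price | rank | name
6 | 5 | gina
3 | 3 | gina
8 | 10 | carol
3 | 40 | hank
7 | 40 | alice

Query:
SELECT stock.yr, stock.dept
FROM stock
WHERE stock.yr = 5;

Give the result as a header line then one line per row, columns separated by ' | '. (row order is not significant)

After WHERE (1 rows):
stock.dept | stock.yr | stock.kind
ops | 5 | red
After SELECT (1 rows):
stock.yr | stock.dept
5 | ops

== RESULT ==
stock.yr | stock.dept
5 | ops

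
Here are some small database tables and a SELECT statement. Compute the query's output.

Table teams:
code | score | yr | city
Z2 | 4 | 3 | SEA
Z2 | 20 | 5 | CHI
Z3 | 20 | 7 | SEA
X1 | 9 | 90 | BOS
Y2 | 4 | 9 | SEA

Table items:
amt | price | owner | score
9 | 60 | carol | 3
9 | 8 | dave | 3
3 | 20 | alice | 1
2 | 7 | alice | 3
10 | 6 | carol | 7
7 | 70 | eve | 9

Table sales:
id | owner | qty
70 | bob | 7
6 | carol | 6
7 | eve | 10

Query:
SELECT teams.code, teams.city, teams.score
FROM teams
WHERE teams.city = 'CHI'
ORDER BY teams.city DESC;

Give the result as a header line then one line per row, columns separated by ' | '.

After WHERE (1 rows):
teams.code | teams.score | teams.yr | teams.city
Z2 | 20 | 5 | CHI
After SELECT (1 rows):
teams.code | teams.city | teams.score
Z2 | CHI | 20
After ORDER BY (1 rows):
teams.code | teams.city | teams.score
Z2 | CHI | 20

== RESULT ==
teams.code | teams.city | teams.score
Z2 | CHI | 20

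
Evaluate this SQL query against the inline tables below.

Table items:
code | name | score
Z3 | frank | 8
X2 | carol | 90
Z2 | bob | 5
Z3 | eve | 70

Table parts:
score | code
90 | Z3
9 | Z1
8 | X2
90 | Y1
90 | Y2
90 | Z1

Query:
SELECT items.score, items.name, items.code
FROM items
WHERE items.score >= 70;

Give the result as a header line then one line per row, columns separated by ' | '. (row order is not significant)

== RESULT ==
items.score | items.name | items.code
90 | carol | X2
70 | eve | Z3

Derivation:
After WHERE (2 rows):
items.code | items.name | items.score
X2 | carol | 90
Z3 | eve | 70
After SELECT (2 rows):
items.score | items.name | items.code
90 | carol | X2
70 | eve | Z3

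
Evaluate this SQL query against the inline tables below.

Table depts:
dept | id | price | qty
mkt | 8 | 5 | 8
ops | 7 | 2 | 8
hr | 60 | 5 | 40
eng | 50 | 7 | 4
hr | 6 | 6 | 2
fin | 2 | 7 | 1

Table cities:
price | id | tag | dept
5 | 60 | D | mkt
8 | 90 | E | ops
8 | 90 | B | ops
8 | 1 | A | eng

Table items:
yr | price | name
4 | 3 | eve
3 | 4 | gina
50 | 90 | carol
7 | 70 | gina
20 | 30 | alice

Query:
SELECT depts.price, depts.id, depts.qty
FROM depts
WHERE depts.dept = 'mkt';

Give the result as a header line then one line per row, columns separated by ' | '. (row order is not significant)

== RESULT ==
depts.price | depts.id | depts.qty
5 | 8 | 8

Derivation:
After WHERE (1 rows):
depts.dept | depts.id | depts.price | depts.qty
mkt | 8 | 5 | 8
After SELECT (1 rows):
depts.price | depts.id | depts.qty
5 | 8 | 8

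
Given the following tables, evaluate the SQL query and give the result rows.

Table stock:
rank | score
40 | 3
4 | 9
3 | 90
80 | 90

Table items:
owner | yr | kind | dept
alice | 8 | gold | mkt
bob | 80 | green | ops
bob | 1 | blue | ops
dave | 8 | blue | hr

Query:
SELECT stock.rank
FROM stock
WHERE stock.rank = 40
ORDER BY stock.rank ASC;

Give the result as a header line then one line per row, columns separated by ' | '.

After WHERE (1 rows):
stock.rank | stock.score
40 | 3
After SELECT (1 rows):
stock.rank
40
After ORDER BY (1 rows):
stock.rank
40

== RESULT ==
stock.rank
40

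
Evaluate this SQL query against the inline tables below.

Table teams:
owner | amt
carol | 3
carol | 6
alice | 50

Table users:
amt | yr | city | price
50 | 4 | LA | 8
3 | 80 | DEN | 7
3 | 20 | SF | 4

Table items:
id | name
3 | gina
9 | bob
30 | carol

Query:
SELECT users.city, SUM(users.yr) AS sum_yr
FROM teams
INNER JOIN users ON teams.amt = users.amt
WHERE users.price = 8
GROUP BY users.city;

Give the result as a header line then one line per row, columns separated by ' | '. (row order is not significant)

== RESULT ==
users.city | sum_yr
LA | 4

Derivation:
After JOIN users (3 rows):
teams.owner | teams.amt | users.amt | users.yr | users.city | users.price
carol | 3 | 3 | 80 | DEN | 7
carol | 3 | 3 | 20 | SF | 4
alice | 50 | 50 | 4 | LA | 8
After WHERE (1 rows):
teams.owner | teams.amt | users.amt | users.yr | users.city | users.price
alice | 50 | 50 | 4 | LA | 8
After GROUP BY (1 rows):
users.city | sum_yr
LA | 4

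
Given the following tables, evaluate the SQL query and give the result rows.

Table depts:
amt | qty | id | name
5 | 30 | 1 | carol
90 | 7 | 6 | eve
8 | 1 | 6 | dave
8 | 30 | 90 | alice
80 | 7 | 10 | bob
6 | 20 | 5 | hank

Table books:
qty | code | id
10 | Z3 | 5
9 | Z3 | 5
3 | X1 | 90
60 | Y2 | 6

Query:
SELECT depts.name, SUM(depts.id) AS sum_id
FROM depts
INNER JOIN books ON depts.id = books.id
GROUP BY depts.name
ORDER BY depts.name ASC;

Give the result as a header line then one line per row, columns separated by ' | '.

== RESULT ==
depts.name | sum_id
alice | 90
dave | 6
eve | 6
hank | 10

Derivation:
After JOIN books (5 rows):
depts.amt | depts.qty | depts.id | depts.name | books.qty | books.code | books.id
90 | 7 | 6 | eve | 60 | Y2 | 6
8 | 1 | 6 | dave | 60 | Y2 | 6
8 | 30 | 90 | alice | 3 | X1 | 90
6 | 20 | 5 | hank | 10 | Z3 | 5
6 | 20 | 5 | hank | 9 | Z3 | 5
After GROUP BY (4 rows):
depts.name | sum_id
eve | 6
dave | 6
alice | 90
hank | 10
After ORDER BY (4 rows):
depts.name | sum_id
alice | 90
dave | 6
eve | 6
hank | 10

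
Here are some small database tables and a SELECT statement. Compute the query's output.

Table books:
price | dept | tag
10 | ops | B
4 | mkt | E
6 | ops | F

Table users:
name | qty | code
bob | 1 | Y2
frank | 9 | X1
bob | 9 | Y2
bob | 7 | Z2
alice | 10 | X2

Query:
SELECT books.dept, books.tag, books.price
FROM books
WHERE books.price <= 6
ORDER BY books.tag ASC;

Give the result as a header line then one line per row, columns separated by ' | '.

After WHERE (2 rows):
books.price | books.dept | books.tag
4 | mkt | E
6 | ops | F
After SELECT (2 rows):
books.dept | books.tag | books.price
mkt | E | 4
ops | F | 6
After ORDER BY (2 rows):
books.dept | books.tag | books.price
mkt | E | 4
ops | F | 6

== RESULT ==
books.dept | books.tag | books.price
mkt | E | 4
ops | F | 6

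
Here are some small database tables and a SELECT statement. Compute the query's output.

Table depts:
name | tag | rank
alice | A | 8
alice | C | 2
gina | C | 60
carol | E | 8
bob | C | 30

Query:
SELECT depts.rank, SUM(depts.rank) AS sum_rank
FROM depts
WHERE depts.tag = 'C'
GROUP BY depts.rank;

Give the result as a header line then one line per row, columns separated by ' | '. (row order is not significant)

== RESULT ==
depts.rank | sum_rank
2 | 2
60 | 60
30 | 30

Derivation:
After WHERE (3 rows):
depts.name | depts.tag | depts.rank
alice | C | 2
gina | C | 60
bob | C | 30
After GROUP BY (3 rows):
depts.rank | sum_rank
2 | 2
60 | 60
30 | 30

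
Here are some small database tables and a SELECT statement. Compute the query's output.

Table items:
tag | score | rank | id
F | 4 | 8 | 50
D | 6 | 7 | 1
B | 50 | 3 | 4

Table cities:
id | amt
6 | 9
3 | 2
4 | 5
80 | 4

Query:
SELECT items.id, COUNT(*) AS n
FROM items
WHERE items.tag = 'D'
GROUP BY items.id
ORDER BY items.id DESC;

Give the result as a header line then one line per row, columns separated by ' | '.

After WHERE (1 rows):
items.tag | items.score | items.rank | items.id
D | 6 | 7 | 1
After GROUP BY (1 rows):
items.id | n
1 | 1
After ORDER BY (1 rows):
items.id | n
1 | 1

== RESULT ==
items.id | n
1 | 1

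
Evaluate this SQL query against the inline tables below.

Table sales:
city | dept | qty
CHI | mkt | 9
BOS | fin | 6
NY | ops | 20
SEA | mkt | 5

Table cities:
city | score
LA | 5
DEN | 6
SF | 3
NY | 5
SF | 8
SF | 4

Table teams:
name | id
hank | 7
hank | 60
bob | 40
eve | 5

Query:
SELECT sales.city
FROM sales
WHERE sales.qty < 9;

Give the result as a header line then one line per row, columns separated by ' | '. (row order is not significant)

== RESULT ==
sales.city
BOS
SEA

Derivation:
After WHERE (2 rows):
sales.city | sales.dept | sales.qty
BOS | fin | 6
SEA | mkt | 5
After SELECT (2 rows):
sales.city
BOS
SEA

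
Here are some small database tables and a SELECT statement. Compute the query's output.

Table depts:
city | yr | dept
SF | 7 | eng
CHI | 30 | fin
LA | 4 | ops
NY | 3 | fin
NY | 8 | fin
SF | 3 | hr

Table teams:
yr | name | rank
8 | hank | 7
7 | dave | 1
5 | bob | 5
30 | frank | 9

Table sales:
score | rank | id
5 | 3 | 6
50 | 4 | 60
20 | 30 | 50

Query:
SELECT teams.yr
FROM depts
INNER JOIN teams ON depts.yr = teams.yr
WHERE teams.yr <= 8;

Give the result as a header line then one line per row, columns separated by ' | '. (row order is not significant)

== RESULT ==
teams.yr
7
8

Derivation:
After JOIN teams (3 rows):
depts.city | depts.yr | depts.dept | teams.yr | teams.name | teams.rank
SF | 7 | eng | 7 | dave | 1
CHI | 30 | fin | 30 | frank | 9
NY | 8 | fin | 8 | hank | 7
After WHERE (2 rows):
depts.city | depts.yr | depts.dept | teams.yr | teams.name | teams.rank
SF | 7 | eng | 7 | dave | 1
NY | 8 | fin | 8 | hank | 7
After SELECT (2 rows):
teams.yr
7
8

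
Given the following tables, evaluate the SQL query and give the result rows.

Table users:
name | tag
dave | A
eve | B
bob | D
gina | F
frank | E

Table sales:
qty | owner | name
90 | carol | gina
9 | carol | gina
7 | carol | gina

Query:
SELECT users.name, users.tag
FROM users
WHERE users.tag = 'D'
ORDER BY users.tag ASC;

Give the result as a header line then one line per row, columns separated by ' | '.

After WHERE (1 rows):
users.name | users.tag
bob | D
After SELECT (1 rows):
users.name | users.tag
bob | D
After ORDER BY (1 rows):
users.name | users.tag
bob | D

== RESULT ==
users.name | users.tag
bob | D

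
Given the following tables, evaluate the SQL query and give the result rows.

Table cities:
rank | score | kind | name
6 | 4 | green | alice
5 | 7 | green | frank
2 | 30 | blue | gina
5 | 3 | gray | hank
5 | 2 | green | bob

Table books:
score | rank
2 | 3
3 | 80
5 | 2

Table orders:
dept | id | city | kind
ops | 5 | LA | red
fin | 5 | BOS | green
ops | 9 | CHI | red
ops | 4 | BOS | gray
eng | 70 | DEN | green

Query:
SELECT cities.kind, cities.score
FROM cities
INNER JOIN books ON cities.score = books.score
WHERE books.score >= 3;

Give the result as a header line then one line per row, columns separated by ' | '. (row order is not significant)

== RESULT ==
cities.kind | cities.score
gray | 3

Derivation:
After JOIN books (2 rows):
cities.rank | cities.score | cities.kind | cities.name | books.score | books.rank
5 | 3 | gray | hank | 3 | 80
5 | 2 | green | bob | 2 | 3
After WHERE (1 rows):
cities.rank | cities.score | cities.kind | cities.name | books.score | books.rank
5 | 3 | gray | hank | 3 | 80
After SELECT (1 rows):
cities.kind | cities.score
gray | 3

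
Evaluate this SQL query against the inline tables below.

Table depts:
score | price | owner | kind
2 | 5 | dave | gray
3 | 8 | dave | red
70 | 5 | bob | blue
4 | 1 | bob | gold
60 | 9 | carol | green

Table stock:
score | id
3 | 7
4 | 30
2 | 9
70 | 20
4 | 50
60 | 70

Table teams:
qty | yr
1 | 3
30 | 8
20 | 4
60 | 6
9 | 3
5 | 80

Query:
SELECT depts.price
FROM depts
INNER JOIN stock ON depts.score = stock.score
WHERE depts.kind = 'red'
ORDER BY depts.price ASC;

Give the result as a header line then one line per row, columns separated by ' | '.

After JOIN stock (6 rows):
depts.score | depts.price | depts.owner | depts.kind | stock.score | stock.id
2 | 5 | dave | gray | 2 | 9
3 | 8 | dave | red | 3 | 7
70 | 5 | bob | blue | 70 | 20
4 | 1 | bob | gold | 4 | 30
4 | 1 | bob | gold | 4 | 50
60 | 9 | carol | green | 60 | 70
After WHERE (1 rows):
depts.score | depts.price | depts.owner | depts.kind | stock.score | stock.id
3 | 8 | dave | red | 3 | 7
After SELECT (1 rows):
depts.price
8
After ORDER BY (1 rows):
depts.price
8

== RESULT ==
depts.price
8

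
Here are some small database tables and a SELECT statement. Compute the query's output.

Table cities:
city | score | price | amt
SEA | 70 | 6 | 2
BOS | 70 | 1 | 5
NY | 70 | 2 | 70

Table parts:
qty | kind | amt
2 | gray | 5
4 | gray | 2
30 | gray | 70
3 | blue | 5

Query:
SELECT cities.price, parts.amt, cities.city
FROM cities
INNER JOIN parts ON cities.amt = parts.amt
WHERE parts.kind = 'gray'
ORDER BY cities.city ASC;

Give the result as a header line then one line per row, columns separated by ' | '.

== RESULT ==
cities.price | parts.amt | cities.city
1 | 5 | BOS
2 | 70 | NY
6 | 2 | SEA

Derivation:
After JOIN parts (4 rows):
cities.city | cities.score | cities.price | cities.amt | parts.qty | parts.kind | parts.amt
SEA | 70 | 6 | 2 | 4 | gray | 2
BOS | 70 | 1 | 5 | 2 | gray | 5
BOS | 70 | 1 | 5 | 3 | blue | 5
NY | 70 | 2 | 70 | 30 | gray | 70
After WHERE (3 rows):
cities.city | cities.score | cities.price | cities.amt | parts.qty | parts.kind | parts.amt
SEA | 70 | 6 | 2 | 4 | gray | 2
BOS | 70 | 1 | 5 | 2 | gray | 5
NY | 70 | 2 | 70 | 30 | gray | 70
After SELECT (3 rows):
cities.price | parts.amt | cities.city
6 | 2 | SEA
1 | 5 | BOS
2 | 70 | NY
After ORDER BY (3 rows):
cities.price | parts.amt | cities.city
1 | 5 | BOS
2 | 70 | NY
6 | 2 | SEA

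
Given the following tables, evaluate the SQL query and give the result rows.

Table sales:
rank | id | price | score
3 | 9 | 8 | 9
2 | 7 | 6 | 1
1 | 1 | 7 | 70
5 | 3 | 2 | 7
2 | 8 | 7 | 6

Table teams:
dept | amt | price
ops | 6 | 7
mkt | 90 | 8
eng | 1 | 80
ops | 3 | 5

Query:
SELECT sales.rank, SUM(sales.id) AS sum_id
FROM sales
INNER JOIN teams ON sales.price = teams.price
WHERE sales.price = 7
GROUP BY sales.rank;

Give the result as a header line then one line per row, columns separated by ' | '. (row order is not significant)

After JOIN teams (3 rows):
sales.rank | sales.id | sales.price | sales.score | teams.dept | teams.amt | teams.price
3 | 9 | 8 | 9 | mkt | 90 | 8
1 | 1 | 7 | 70 | ops | 6 | 7
2 | 8 | 7 | 6 | ops | 6 | 7
After WHERE (2 rows):
sales.rank | sales.id | sales.price | sales.score | teams.dept | teams.amt | teams.price
1 | 1 | 7 | 70 | ops | 6 | 7
2 | 8 | 7 | 6 | ops | 6 | 7
After GROUP BY (2 rows):
sales.rank | sum_id
1 | 1
2 | 8

== RESULT ==
sales.rank | sum_id
1 | 1
2 | 8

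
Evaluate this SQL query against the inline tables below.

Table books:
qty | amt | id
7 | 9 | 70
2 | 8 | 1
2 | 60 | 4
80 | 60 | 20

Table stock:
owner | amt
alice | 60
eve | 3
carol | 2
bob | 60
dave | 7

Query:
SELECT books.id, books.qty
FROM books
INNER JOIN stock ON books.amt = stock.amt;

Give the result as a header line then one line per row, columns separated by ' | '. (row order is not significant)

== RESULT ==
books.id | books.qty
4 | 2
4 | 2
20 | 80
20 | 80

Derivation:
After JOIN stock (4 rows):
books.qty | books.amt | books.id | stock.owner | stock.amt
2 | 60 | 4 | alice | 60
2 | 60 | 4 | bob | 60
80 | 60 | 20 | alice | 60
80 | 60 | 20 | bob | 60
After SELECT (4 rows):
books.id | books.qty
4 | 2
4 | 2
20 | 80
20 | 80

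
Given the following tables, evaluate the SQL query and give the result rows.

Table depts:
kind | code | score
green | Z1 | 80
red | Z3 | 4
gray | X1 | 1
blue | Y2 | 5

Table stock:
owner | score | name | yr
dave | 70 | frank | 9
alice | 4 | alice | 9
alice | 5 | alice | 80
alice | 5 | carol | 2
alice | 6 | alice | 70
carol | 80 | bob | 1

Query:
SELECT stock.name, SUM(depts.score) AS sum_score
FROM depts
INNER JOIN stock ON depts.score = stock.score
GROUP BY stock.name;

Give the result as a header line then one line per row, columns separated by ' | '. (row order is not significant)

After JOIN stock (4 rows):
depts.kind | depts.code | depts.score | stock.owner | stock.score | stock.name | stock.yr
green | Z1 | 80 | carol | 80 | bob | 1
red | Z3 | 4 | alice | 4 | alice | 9
blue | Y2 | 5 | alice | 5 | alice | 80
blue | Y2 | 5 | alice | 5 | carol | 2
After GROUP BY (3 rows):
stock.name | sum_score
bob | 80
alice | 9
carol | 5

== RESULT ==
stock.name | sum_score
bob | 80
alice | 9
carol | 5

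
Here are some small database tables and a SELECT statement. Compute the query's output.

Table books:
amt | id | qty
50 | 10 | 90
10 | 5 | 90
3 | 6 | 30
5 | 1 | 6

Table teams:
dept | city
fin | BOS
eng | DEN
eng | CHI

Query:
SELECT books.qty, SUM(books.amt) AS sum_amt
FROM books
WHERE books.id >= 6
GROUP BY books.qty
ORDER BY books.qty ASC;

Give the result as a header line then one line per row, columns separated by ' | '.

== RESULT ==
books.qty | sum_amt
30 | 3
90 | 50

Derivation:
After WHERE (2 rows):
books.amt | books.id | books.qty
50 | 10 | 90
3 | 6 | 30
After GROUP BY (2 rows):
books.qty | sum_amt
90 | 50
30 | 3
After ORDER BY (2 rows):
books.qty | sum_amt
30 | 3
90 | 50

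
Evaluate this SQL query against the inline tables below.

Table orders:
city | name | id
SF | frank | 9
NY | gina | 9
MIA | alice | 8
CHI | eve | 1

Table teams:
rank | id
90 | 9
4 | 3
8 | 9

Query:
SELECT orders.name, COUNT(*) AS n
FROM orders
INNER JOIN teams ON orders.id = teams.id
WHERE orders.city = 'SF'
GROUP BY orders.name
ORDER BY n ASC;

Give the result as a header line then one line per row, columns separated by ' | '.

After JOIN teams (4 rows):
orders.city | orders.name | orders.id | teams.rank | teams.id
SF | frank | 9 | 90 | 9
SF | frank | 9 | 8 | 9
NY | gina | 9 | 90 | 9
NY | gina | 9 | 8 | 9
After WHERE (2 rows):
orders.city | orders.name | orders.id | teams.rank | teams.id
SF | frank | 9 | 90 | 9
SF | frank | 9 | 8 | 9
After GROUP BY (1 rows):
orders.name | n
frank | 2
After ORDER BY (1 rows):
orders.name | n
frank | 2

== RESULT ==
orders.name | n
frank | 2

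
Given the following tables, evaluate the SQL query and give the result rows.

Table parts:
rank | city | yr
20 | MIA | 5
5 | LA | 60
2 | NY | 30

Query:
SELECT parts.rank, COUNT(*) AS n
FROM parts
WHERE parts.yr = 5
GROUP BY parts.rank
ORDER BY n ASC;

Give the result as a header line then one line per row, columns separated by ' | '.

== RESULT ==
parts.rank | n
20 | 1

Derivation:
After WHERE (1 rows):
parts.rank | parts.city | parts.yr
20 | MIA | 5
After GROUP BY (1 rows):
parts.rank | n
20 | 1
After ORDER BY (1 rows):
parts.rank | n
20 | 1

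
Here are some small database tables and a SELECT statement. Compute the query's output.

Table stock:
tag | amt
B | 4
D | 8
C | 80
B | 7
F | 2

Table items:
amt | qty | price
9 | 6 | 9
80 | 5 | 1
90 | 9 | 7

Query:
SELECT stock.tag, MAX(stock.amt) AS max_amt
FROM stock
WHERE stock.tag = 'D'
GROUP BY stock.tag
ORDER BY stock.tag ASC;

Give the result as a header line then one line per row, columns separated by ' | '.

After WHERE (1 rows):
stock.tag | stock.amt
D | 8
After GROUP BY (1 rows):
stock.tag | max_amt
D | 8
After ORDER BY (1 rows):
stock.tag | max_amt
D | 8

== RESULT ==
stock.tag | max_amt
D | 8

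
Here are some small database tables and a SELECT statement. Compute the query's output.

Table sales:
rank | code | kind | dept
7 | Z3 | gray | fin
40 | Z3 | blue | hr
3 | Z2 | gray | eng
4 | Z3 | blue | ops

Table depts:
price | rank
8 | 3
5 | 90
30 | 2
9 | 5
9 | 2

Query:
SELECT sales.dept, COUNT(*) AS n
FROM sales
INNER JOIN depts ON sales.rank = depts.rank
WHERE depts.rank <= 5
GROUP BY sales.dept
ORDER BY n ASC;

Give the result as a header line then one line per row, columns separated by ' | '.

After JOIN depts (1 rows):
sales.rank | sales.code | sales.kind | sales.dept | depts.price | depts.rank
3 | Z2 | gray | eng | 8 | 3
After WHERE (1 rows):
sales.rank | sales.code | sales.kind | sales.dept | depts.price | depts.rank
3 | Z2 | gray | eng | 8 | 3
After GROUP BY (1 rows):
sales.dept | n
eng | 1
After ORDER BY (1 rows):
sales.dept | n
eng | 1

== RESULT ==
sales.dept | n
eng | 1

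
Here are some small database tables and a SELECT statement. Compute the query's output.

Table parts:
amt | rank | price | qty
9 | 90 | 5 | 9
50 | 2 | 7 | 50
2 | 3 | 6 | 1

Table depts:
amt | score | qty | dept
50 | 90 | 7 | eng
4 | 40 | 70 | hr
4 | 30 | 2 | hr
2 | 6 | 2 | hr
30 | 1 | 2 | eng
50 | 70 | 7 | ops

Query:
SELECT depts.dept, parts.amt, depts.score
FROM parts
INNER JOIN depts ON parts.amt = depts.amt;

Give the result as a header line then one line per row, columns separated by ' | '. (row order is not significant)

After JOIN depts (3 rows):
parts.amt | parts.rank | parts.price | parts.qty | depts.amt | depts.score | depts.qty | depts.dept
50 | 2 | 7 | 50 | 50 | 90 | 7 | eng
50 | 2 | 7 | 50 | 50 | 70 | 7 | ops
2 | 3 | 6 | 1 | 2 | 6 | 2 | hr
After SELECT (3 rows):
depts.dept | parts.amt | depts.score
eng | 50 | 90
ops | 50 | 70
hr | 2 | 6

== RESULT ==
depts.dept | parts.amt | depts.score
eng | 50 | 90
ops | 50 | 70
hr | 2 | 6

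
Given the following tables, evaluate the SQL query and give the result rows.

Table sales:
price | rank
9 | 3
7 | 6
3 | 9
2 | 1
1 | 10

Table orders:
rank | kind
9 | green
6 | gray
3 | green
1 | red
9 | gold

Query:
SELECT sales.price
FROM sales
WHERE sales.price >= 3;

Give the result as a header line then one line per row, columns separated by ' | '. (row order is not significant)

After WHERE (3 rows):
sales.price | sales.rank
9 | 3
7 | 6
3 | 9
After SELECT (3 rows):
sales.price
9
7
3

== RESULT ==
sales.price
9
7
3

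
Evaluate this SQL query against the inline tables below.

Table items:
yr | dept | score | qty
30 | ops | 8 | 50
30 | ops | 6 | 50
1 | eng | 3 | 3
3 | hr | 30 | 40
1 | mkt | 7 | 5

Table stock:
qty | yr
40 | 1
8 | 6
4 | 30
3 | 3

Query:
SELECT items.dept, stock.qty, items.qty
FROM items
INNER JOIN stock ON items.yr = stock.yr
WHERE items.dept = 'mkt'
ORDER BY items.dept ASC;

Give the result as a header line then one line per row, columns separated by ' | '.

== RESULT ==
items.dept | stock.qty | items.qty
mkt | 40 | 5

Derivation:
After JOIN stock (5 rows):
items.yr | items.dept | items.score | items.qty | stock.qty | stock.yr
30 | ops | 8 | 50 | 4 | 30
30 | ops | 6 | 50 | 4 | 30
1 | eng | 3 | 3 | 40 | 1
3 | hr | 30 | 40 | 3 | 3
1 | mkt | 7 | 5 | 40 | 1
After WHERE (1 rows):
items.yr | items.dept | items.score | items.qty | stock.qty | stock.yr
1 | mkt | 7 | 5 | 40 | 1
After SELECT (1 rows):
items.dept | stock.qty | items.qty
mkt | 40 | 5
After ORDER BY (1 rows):
items.dept | stock.qty | items.qty
mkt | 40 | 5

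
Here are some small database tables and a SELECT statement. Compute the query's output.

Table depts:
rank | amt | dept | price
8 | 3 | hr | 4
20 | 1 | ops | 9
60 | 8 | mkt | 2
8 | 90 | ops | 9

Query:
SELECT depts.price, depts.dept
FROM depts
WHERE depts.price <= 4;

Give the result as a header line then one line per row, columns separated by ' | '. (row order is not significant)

== RESULT ==
depts.price | depts.dept
4 | hr
2 | mkt

Derivation:
After WHERE (2 rows):
depts.rank | depts.amt | depts.dept | depts.price
8 | 3 | hr | 4
60 | 8 | mkt | 2
After SELECT (2 rows):
depts.price | depts.dept
4 | hr
2 | mkt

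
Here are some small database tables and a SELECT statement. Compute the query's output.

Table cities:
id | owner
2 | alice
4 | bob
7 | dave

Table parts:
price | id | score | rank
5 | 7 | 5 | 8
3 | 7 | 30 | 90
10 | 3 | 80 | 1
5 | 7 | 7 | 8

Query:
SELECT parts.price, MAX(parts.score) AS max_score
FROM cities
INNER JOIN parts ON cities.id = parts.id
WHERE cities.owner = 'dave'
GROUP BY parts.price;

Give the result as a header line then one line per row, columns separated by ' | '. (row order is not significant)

After JOIN parts (3 rows):
cities.id | cities.owner | parts.price | parts.id | parts.score | parts.rank
7 | dave | 5 | 7 | 5 | 8
7 | dave | 3 | 7 | 30 | 90
7 | dave | 5 | 7 | 7 | 8
After WHERE (3 rows):
cities.id | cities.owner | parts.price | parts.id | parts.score | parts.rank
7 | dave | 5 | 7 | 5 | 8
7 | dave | 3 | 7 | 30 | 90
7 | dave | 5 | 7 | 7 | 8
After GROUP BY (2 rows):
parts.price | max_score
5 | 7
3 | 30

== RESULT ==
parts.price | max_score
5 | 7
3 | 30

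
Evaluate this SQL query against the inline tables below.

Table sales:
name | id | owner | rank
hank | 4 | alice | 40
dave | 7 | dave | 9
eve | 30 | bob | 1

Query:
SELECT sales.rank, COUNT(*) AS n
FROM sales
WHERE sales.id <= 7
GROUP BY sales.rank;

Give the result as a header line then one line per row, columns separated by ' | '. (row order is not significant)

After WHERE (2 rows):
sales.name | sales.id | sales.owner | sales.rank
hank | 4 | alice | 40
dave | 7 | dave | 9
After GROUP BY (2 rows):
sales.rank | n
40 | 1
9 | 1

== RESULT ==
sales.rank | n
40 | 1
9 | 1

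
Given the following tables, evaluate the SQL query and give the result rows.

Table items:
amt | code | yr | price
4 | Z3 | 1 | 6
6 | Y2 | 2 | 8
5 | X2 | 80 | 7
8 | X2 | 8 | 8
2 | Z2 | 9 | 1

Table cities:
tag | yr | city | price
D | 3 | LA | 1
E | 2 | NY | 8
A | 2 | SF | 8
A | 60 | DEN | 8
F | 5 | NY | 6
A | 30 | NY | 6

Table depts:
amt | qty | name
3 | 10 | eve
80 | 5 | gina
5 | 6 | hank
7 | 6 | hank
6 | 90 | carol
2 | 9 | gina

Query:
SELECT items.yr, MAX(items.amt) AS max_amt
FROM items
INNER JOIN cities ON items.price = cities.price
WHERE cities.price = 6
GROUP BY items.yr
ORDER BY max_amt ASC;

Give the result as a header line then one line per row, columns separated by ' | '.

After JOIN cities (9 rows):
items.amt | items.code | items.yr | items.price | cities.tag | cities.yr | cities.city | cities.price
4 | Z3 | 1 | 6 | F | 5 | NY | 6
4 | Z3 | 1 | 6 | A | 30 | NY | 6
6 | Y2 | 2 | 8 | E | 2 | NY | 8
6 | Y2 | 2 | 8 | A | 2 | SF | 8
6 | Y2 | 2 | 8 | A | 60 | DEN | 8
8 | X2 | 8 | 8 | E | 2 | NY | 8
8 | X2 | 8 | 8 | A | 2 | SF | 8
8 | X2 | 8 | 8 | A | 60 | DEN | 8
2 | Z2 | 9 | 1 | D | 3 | LA | 1
After WHERE (2 rows):
items.amt | items.code | items.yr | items.price | cities.tag | cities.yr | cities.city | cities.price
4 | Z3 | 1 | 6 | F | 5 | NY | 6
4 | Z3 | 1 | 6 | A | 30 | NY | 6
After GROUP BY (1 rows):
items.yr | max_amt
1 | 4
After ORDER BY (1 rows):
items.yr | max_amt
1 | 4

== RESULT ==
items.yr | max_amt
1 | 4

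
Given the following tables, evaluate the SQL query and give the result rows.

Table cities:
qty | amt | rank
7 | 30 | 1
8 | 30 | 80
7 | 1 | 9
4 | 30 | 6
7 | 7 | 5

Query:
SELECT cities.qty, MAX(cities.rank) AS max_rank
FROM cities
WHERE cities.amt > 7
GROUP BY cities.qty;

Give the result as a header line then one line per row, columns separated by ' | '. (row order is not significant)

== RESULT ==
cities.qty | max_rank
7 | 1
8 | 80
4 | 6

Derivation:
After WHERE (3 rows):
cities.qty | cities.amt | cities.rank
7 | 30 | 1
8 | 30 | 80
4 | 30 | 6
After GROUP BY (3 rows):
cities.qty | max_rank
7 | 1
8 | 80
4 | 6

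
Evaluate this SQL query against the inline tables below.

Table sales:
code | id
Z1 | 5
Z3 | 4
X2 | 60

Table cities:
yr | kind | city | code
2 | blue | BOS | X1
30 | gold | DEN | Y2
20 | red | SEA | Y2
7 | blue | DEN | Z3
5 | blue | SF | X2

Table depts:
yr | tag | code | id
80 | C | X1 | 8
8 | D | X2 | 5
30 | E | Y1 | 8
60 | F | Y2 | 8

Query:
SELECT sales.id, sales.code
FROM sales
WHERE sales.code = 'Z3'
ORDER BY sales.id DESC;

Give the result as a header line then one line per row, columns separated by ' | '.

After WHERE (1 rows):
sales.code | sales.id
Z3 | 4
After SELECT (1 rows):
sales.id | sales.code
4 | Z3
After ORDER BY (1 rows):
sales.id | sales.code
4 | Z3

== RESULT ==
sales.id | sales.code
4 | Z3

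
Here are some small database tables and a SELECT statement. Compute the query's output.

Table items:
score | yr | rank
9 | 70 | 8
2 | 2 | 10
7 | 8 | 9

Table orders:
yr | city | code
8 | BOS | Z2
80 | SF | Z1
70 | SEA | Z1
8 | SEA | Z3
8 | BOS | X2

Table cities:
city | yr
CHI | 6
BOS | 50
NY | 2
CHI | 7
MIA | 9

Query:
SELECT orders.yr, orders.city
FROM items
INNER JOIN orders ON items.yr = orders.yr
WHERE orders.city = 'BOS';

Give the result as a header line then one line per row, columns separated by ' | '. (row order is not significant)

After JOIN orders (4 rows):
items.score | items.yr | items.rank | orders.yr | orders.city | orders.code
9 | 70 | 8 | 70 | SEA | Z1
7 | 8 | 9 | 8 | BOS | Z2
7 | 8 | 9 | 8 | SEA | Z3
7 | 8 | 9 | 8 | BOS | X2
After WHERE (2 rows):
items.score | items.yr | items.rank | orders.yr | orders.city | orders.code
7 | 8 | 9 | 8 | BOS | Z2
7 | 8 | 9 | 8 | BOS | X2
After SELECT (2 rows):
orders.yr | orders.city
8 | BOS
8 | BOS

== RESULT ==
orders.yr | orders.city
8 | BOS
8 | BOS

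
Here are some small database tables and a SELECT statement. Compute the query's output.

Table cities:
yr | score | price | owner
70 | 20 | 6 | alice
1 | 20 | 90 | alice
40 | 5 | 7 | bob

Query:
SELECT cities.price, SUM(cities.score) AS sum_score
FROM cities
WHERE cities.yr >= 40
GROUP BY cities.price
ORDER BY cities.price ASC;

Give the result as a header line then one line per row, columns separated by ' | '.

== RESULT ==
cities.price | sum_score
6 | 20
7 | 5

Derivation:
After WHERE (2 rows):
cities.yr | cities.score | cities.price | cities.owner
70 | 20 | 6 | alice
40 | 5 | 7 | bob
After GROUP BY (2 rows):
cities.price | sum_score
6 | 20
7 | 5
After ORDER BY (2 rows):
cities.price | sum_score
6 | 20
7 | 5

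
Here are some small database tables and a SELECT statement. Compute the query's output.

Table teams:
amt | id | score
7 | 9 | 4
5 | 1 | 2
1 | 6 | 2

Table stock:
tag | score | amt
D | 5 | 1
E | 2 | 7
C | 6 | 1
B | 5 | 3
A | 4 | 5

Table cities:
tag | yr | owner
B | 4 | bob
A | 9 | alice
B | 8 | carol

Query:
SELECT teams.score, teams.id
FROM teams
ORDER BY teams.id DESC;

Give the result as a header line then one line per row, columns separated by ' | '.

== RESULT ==
teams.score | teams.id
4 | 9
2 | 6
2 | 1

Derivation:
After SELECT (3 rows):
teams.score | teams.id
4 | 9
2 | 1
2 | 6
After ORDER BY (3 rows):
teams.score | teams.id
4 | 9
2 | 6
2 | 1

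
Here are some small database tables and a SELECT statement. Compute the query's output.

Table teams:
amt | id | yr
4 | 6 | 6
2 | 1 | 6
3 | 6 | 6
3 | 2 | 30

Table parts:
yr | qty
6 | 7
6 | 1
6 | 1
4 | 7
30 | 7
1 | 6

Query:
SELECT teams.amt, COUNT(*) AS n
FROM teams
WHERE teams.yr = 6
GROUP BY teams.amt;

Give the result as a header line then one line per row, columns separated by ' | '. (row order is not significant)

After WHERE (3 rows):
teams.amt | teams.id | teams.yr
4 | 6 | 6
2 | 1 | 6
3 | 6 | 6
After GROUP BY (3 rows):
teams.amt | n
4 | 1
2 | 1
3 | 1

== RESULT ==
teams.amt | n
4 | 1
2 | 1
3 | 1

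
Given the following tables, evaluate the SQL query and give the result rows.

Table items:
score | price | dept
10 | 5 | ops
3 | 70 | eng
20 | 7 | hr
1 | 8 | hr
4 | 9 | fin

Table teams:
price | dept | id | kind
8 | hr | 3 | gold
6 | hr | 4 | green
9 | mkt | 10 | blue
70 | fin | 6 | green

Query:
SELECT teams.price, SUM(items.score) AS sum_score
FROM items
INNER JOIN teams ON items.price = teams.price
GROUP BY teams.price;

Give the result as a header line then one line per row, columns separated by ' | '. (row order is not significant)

After JOIN teams (3 rows):
items.score | items.price | items.dept | teams.price | teams.dept | teams.id | teams.kind
3 | 70 | eng | 70 | fin | 6 | green
1 | 8 | hr | 8 | hr | 3 | gold
4 | 9 | fin | 9 | mkt | 10 | blue
After GROUP BY (3 rows):
teams.price | sum_score
70 | 3
8 | 1
9 | 4

== RESULT ==
teams.price | sum_score
70 | 3
8 | 1
9 | 4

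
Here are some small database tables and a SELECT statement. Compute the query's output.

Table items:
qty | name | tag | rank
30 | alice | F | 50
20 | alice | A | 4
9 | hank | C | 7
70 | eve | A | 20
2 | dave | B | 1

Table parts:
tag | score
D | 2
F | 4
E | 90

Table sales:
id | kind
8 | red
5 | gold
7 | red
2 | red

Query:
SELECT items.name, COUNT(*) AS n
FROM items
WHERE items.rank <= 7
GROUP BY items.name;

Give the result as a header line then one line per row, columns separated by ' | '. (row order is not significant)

After WHERE (3 rows):
items.qty | items.name | items.tag | items.rank
20 | alice | A | 4
9 | hank | C | 7
2 | dave | B | 1
After GROUP BY (3 rows):
items.name | n
alice | 1
hank | 1
dave | 1

== RESULT ==
items.name | n
alice | 1
hank | 1
dave | 1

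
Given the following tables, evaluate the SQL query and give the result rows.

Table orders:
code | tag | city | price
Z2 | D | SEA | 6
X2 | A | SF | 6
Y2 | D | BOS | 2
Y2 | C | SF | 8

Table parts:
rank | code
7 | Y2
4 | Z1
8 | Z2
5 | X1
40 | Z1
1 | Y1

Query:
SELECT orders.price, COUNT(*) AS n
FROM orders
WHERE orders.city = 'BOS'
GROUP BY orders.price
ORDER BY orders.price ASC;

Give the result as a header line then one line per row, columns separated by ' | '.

== RESULT ==
orders.price | n
2 | 1

Derivation:
After WHERE (1 rows):
orders.code | orders.tag | orders.city | orders.price
Y2 | D | BOS | 2
After GROUP BY (1 rows):
orders.price | n
2 | 1
After ORDER BY (1 rows):
orders.price | n
2 | 1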